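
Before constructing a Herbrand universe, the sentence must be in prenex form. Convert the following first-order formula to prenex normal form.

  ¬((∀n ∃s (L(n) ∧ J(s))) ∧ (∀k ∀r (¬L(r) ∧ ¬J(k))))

Push ¬ through the quantifiers and connectives to reach negation normal form:
  (∃n ∀s (¬L(n) ∨ ¬J(s))) ∨ (∃k ∃r (L(r) ∨ J(k)))
All bound variables are already distinct, so no renaming is needed.
Pull the quantifiers to the front (each side's bound variable is not free in the other side):
  ∃n ∀s ∃k ∃r (¬L(n) ∨ ¬J(s) ∨ L(r) ∨ J(k))

∃n ∀s ∃k ∃r (¬L(n) ∨ ¬J(s) ∨ L(r) ∨ J(k))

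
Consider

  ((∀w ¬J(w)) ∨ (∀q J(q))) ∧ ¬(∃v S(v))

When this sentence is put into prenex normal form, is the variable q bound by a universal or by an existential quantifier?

universal

Push ¬ through the quantifiers and connectives to reach negation normal form:
  ((∀w ¬J(w)) ∨ (∀q J(q))) ∧ (∀v ¬S(v))
All bound variables are already distinct, so no renaming is needed.
Finally move all quantifiers to the prefix:
  ∀w ∀q ∀v ((¬J(w) ∨ J(q)) ∧ ¬S(v))
The quantifier ∀q sits under an even number of negations, so it remains universal.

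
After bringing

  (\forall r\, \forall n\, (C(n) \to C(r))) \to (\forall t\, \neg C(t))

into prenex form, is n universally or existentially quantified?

Eliminate → and ↔ using ¬ and ∨.
  \neg (\forall r\, \forall n\, (\neg C(n) \lor C(r))) \lor (\forall t\, \neg C(t))
Drive negations inward (¬∀x A ≡ ∃x ¬A, ¬∃x A ≡ ∀x ¬A, De Morgan for ∧/∨):
  (\exists r\, \exists n\, (C(n) \land \neg C(r))) \lor (\forall t\, \neg C(t))
All bound variables are already distinct, so no renaming is needed.
Pull the quantifiers to the front (each side's bound variable is not free in the other side):
  \exists r\, \exists n\, \forall t\, (C(n) \land \neg C(r) \lor \neg C(t))
The quantifier \forall n sits under an odd number of negations (counting the antecedent side of each →), so it flips to \exists n.

existential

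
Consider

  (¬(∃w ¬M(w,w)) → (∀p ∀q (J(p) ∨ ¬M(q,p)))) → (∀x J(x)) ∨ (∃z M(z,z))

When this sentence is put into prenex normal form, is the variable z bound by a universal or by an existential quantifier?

existential

First replace A → B with ¬A ∨ B.
  ¬(¬¬(∃w ¬M(w,w)) ∨ (∀p ∀q (J(p) ∨ ¬M(q,p)))) ∨ (∀x J(x)) ∨ (∃z M(z,z))
Move each ¬ inward, flipping quantifiers it crosses:
  (∀w M(w,w)) ∧ (∃p ∃q (¬J(p) ∧ M(q,p))) ∨ (∀x J(x)) ∨ (∃z M(z,z))
Extract every quantifier outward, since the variables are now distinct and don't occur free across branches:
  ∀w ∃p ∃q ∀x ∃z (M(w,w) ∧ ¬J(p) ∧ M(q,p) ∨ J(x) ∨ M(z,z))
The quantifier ∃z sits under an even number of negations (counting the antecedent side of each →), so it remains existential.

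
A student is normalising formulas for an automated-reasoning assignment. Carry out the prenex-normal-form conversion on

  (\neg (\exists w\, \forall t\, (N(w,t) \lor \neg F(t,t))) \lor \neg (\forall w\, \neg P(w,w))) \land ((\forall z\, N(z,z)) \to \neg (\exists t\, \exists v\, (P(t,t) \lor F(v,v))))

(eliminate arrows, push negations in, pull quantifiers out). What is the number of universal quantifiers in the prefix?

3

Eliminate → and ↔ using ¬ and ∨.
  (\neg (\exists w\, \forall t\, (N(w,t) \lor \neg F(t,t))) \lor \neg (\forall w\, \neg P(w,w))) \land (\neg (\forall z\, N(z,z)) \lor \neg (\exists t\, \exists v\, (P(t,t) \lor F(v,v))))
Move each ¬ inward, flipping quantifiers it crosses:
  ((\forall w\, \exists t\, (\neg N(w,t) \land F(t,t))) \lor (\exists w\, P(w,w))) \land ((\exists z\, \neg N(z,z)) \lor (\forall t\, \forall v\, (\neg P(t,t) \land \neg F(v,v))))
Standardize variables apart so no two quantifiers bind the same name: w↦u, t↦q.
  ((\forall w\, \exists t\, (\neg N(w,t) \land F(t,t))) \lor (\exists u\, P(u,u))) \land ((\exists z\, \neg N(z,z)) \lor (\forall q\, \forall v\, (\neg P(q,q) \land \neg F(v,v))))
Pull the quantifiers to the front (each side's bound variable is not free in the other side):
  \forall w\, \exists t\, \exists u\, \exists z\, \forall q\, \forall v\, ((\neg N(w,t) \land F(t,t) \lor P(u,u)) \land (\neg N(z,z) \lor \neg P(q,q) \land \neg F(v,v)))
The prefix is \forall w \exists t \exists u \exists z \forall q \forall v: 3 universal, 3 existential.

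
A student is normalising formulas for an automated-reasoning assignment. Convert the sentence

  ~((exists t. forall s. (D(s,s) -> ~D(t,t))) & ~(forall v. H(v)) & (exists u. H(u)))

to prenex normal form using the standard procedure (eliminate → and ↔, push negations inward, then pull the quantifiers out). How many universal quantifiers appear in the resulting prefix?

3

First replace A → B with ¬A ∨ B.
  ~((exists t. forall s. (~D(s,s) | ~D(t,t))) & ~(forall v. H(v)) & (exists u. H(u)))
Drive negations inward (¬∀x A ≡ ∃x ¬A, ¬∃x A ≡ ∀x ¬A, De Morgan for ∧/∨):
  (forall t. exists s. (D(s,s) & D(t,t))) | (forall v. H(v)) | (forall u. ~H(u))
All bound variables are already distinct, so no renaming is needed.
Extract every quantifier outward, since the variables are now distinct and don't occur free across branches:
  forall t. exists s. forall v. forall u. (D(s,s) & D(t,t) | H(v) | ~H(u))
The prefix is forall t exists s forall v forall u: 3 universal, 1 existential.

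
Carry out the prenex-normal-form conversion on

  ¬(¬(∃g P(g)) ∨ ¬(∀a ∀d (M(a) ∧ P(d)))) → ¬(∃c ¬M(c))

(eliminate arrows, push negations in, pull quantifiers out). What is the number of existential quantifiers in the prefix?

Rewrite implications/biconditionals: A → B as ¬A ∨ B.
  ¬¬(¬(∃g P(g)) ∨ ¬(∀a ∀d (M(a) ∧ P(d)))) ∨ ¬(∃c ¬M(c))
Move each ¬ inward, flipping quantifiers it crosses:
  (∀g ¬P(g)) ∨ (∃a ∃d (¬M(a) ∨ ¬P(d))) ∨ (∀c M(c))
All bound variables are already distinct, so no renaming is needed.
Finally move all quantifiers to the prefix:
  ∀g ∃a ∃d ∀c (¬P(g) ∨ ¬M(a) ∨ ¬P(d) ∨ M(c))
The prefix is ∀g ∃a ∃d ∀c: 2 universal, 2 existential.

2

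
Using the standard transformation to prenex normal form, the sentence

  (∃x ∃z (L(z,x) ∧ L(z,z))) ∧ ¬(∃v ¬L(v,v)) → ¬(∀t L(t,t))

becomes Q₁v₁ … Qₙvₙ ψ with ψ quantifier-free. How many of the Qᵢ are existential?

Rewrite implications/biconditionals: A → B as ¬A ∨ B.
  ¬((∃x ∃z (L(z,x) ∧ L(z,z))) ∧ ¬(∃v ¬L(v,v))) ∨ ¬(∀t L(t,t))
Drive negations inward (¬∀x A ≡ ∃x ¬A, ¬∃x A ≡ ∀x ¬A, De Morgan for ∧/∨):
  (∀x ∀z (¬L(z,x) ∨ ¬L(z,z))) ∨ (∃v ¬L(v,v)) ∨ (∃t ¬L(t,t))
All bound variables are already distinct, so no renaming is needed.
Extract every quantifier outward, since the variables are now distinct and don't occur free across branches:
  ∀x ∀z ∃v ∃t (¬L(z,x) ∨ ¬L(z,z) ∨ ¬L(v,v) ∨ ¬L(t,t))
The prefix is ∀x ∀z ∃v ∃t: 2 universal, 2 existential.

2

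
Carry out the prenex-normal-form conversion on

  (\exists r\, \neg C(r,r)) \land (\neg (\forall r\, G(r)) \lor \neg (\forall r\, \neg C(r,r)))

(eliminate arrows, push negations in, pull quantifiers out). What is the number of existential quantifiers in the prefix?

Move each ¬ inward, flipping quantifiers it crosses:
  (\exists r\, \neg C(r,r)) \land ((\exists r\, \neg G(r)) \lor (\exists r\, C(r,r)))
Rename bound variables to avoid capture: r↦y, r↦v.
  (\exists r\, \neg C(r,r)) \land ((\exists y\, \neg G(y)) \lor (\exists v\, C(v,v)))
Pull the quantifiers to the front (each side's bound variable is not free in the other side):
  \exists r\, \exists y\, \exists v\, (\neg C(r,r) \land (\neg G(y) \lor C(v,v)))
The prefix is \exists r \exists y \exists v: 0 universal, 3 existential.

3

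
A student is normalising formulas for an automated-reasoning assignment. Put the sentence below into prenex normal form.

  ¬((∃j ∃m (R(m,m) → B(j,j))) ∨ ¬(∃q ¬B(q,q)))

Rewrite implications/biconditionals: A → B as ¬A ∨ B.
  ¬((∃j ∃m (¬R(m,m) ∨ B(j,j))) ∨ ¬(∃q ¬B(q,q)))
Push ¬ through the quantifiers and connectives to reach negation normal form:
  (∀j ∀m (R(m,m) ∧ ¬B(j,j))) ∧ (∃q ¬B(q,q))
All bound variables are already distinct, so no renaming is needed.
Pull the quantifiers to the front (each side's bound variable is not free in the other side):
  ∀j ∀m ∃q (R(m,m) ∧ ¬B(j,j) ∧ ¬B(q,q))

∀j ∀m ∃q (R(m,m) ∧ ¬B(j,j) ∧ ¬B(q,q))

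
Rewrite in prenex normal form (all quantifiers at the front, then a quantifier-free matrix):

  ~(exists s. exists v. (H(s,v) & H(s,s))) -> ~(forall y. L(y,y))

exists s. exists v. exists y. (H(s,v) & H(s,s) | ~L(y,y))

Eliminate → and ↔ using ¬ and ∨.
  ~~(exists s. exists v. (H(s,v) & H(s,s))) | ~(forall y. L(y,y))
Drive negations inward (¬∀x A ≡ ∃x ¬A, ¬∃x A ≡ ∀x ¬A, De Morgan for ∧/∨):
  (exists s. exists v. (H(s,v) & H(s,s))) | (exists y. ~L(y,y))
Pull the quantifiers to the front (each side's bound variable is not free in the other side):
  exists s. exists v. exists y. (H(s,v) & H(s,s) | ~L(y,y))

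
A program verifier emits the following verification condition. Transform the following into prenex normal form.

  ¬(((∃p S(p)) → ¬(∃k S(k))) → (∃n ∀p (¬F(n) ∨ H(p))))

∀p ∀k ∀n ∃s ((¬S(p) ∨ ¬S(k)) ∧ F(n) ∧ ¬H(s))

Eliminate → and ↔ using ¬ and ∨.
  ¬(¬(¬(∃p S(p)) ∨ ¬(∃k S(k))) ∨ (∃n ∀p (¬F(n) ∨ H(p))))
Push ¬ through the quantifiers and connectives to reach negation normal form:
  ((∀p ¬S(p)) ∨ (∀k ¬S(k))) ∧ (∀n ∃p (F(n) ∧ ¬H(p)))
Give each quantifier a distinct variable: p↦s.
  ((∀p ¬S(p)) ∨ (∀k ¬S(k))) ∧ (∀n ∃s (F(n) ∧ ¬H(s)))
Finally move all quantifiers to the prefix:
  ∀p ∀k ∀n ∃s ((¬S(p) ∨ ¬S(k)) ∧ F(n) ∧ ¬H(s))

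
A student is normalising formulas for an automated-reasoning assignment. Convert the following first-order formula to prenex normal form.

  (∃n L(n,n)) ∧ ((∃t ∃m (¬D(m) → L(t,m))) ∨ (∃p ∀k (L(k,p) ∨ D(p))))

Rewrite implications/biconditionals: A → B as ¬A ∨ B.
  (∃n L(n,n)) ∧ ((∃t ∃m (¬¬D(m) ∨ L(t,m))) ∨ (∃p ∀k (L(k,p) ∨ D(p))))
Move each ¬ inward, flipping quantifiers it crosses:
  (∃n L(n,n)) ∧ ((∃t ∃m (D(m) ∨ L(t,m))) ∨ (∃p ∀k (L(k,p) ∨ D(p))))
All bound variables are already distinct, so no renaming is needed.
Finally move all quantifiers to the prefix:
  ∃n ∃t ∃m ∃p ∀k (L(n,n) ∧ (D(m) ∨ L(t,m) ∨ L(k,p) ∨ D(p)))

∃n ∃t ∃m ∃p ∀k (L(n,n) ∧ (D(m) ∨ L(t,m) ∨ L(k,p) ∨ D(p)))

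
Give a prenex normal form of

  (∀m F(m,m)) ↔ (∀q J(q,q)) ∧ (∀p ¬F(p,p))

∃m ∀q ∀p ∃y1 ∃z ∀r ((¬F(m,m) ∨ J(q,q) ∧ ¬F(p,p)) ∧ (¬J(y1,y1) ∨ F(z,z) ∨ F(r,r)))

First replace A → B with ¬A ∨ B; A ↔ B as (¬A ∨ B) ∧ (¬B ∨ A).
  (¬(∀m F(m,m)) ∨ (∀q J(q,q)) ∧ (∀p ¬F(p,p))) ∧ (¬((∀q J(q,q)) ∧ (∀p ¬F(p,p))) ∨ (∀m F(m,m)))
Move each ¬ inward, flipping quantifiers it crosses:
  ((∃m ¬F(m,m)) ∨ (∀q J(q,q)) ∧ (∀p ¬F(p,p))) ∧ ((∃q ¬J(q,q)) ∨ (∃p F(p,p)) ∨ (∀m F(m,m)))
Give each quantifier a distinct variable: q↦y1, p↦z, m↦r.
  ((∃m ¬F(m,m)) ∨ (∀q J(q,q)) ∧ (∀p ¬F(p,p))) ∧ ((∃y1 ¬J(y1,y1)) ∨ (∃z F(z,z)) ∨ (∀r F(r,r)))
Extract every quantifier outward, since the variables are now distinct and don't occur free across branches:
  ∃m ∀q ∀p ∃y1 ∃z ∀r ((¬F(m,m) ∨ J(q,q) ∧ ¬F(p,p)) ∧ (¬J(y1,y1) ∨ F(z,z) ∨ F(r,r)))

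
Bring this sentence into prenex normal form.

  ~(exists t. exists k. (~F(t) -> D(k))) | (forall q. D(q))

forall t. forall k. forall q. (~F(t) & ~D(k) | D(q))

First replace A → B with ¬A ∨ B.
  ~(exists t. exists k. (~~F(t) | D(k))) | (forall q. D(q))
Move each ¬ inward, flipping quantifiers it crosses:
  (forall t. forall k. (~F(t) & ~D(k))) | (forall q. D(q))
All bound variables are already distinct, so no renaming is needed.
Finally move all quantifiers to the prefix:
  forall t. forall k. forall q. (~F(t) & ~D(k) | D(q))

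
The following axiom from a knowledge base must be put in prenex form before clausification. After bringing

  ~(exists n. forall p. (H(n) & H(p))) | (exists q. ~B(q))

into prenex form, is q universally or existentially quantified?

Drive negations inward (¬∀x A ≡ ∃x ¬A, ¬∃x A ≡ ∀x ¬A, De Morgan for ∧/∨):
  (forall n. exists p. (~H(n) | ~H(p))) | (exists q. ~B(q))
Extract every quantifier outward, since the variables are now distinct and don't occur free across branches:
  forall n. exists p. exists q. (~H(n) | ~H(p) | ~B(q))
The quantifier exists q sits under an even number of negations, so it remains existential.

existential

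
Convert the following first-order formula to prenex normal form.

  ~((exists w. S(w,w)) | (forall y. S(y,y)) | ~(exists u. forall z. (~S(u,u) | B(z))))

forall w. exists y. exists u. forall z. (~S(w,w) & ~S(y,y) & (~S(u,u) | B(z)))

Move each ¬ inward, flipping quantifiers it crosses:
  (forall w. ~S(w,w)) & (exists y. ~S(y,y)) & (exists u. forall z. (~S(u,u) | B(z)))
All bound variables are already distinct, so no renaming is needed.
Finally move all quantifiers to the prefix:
  forall w. exists y. exists u. forall z. (~S(w,w) & ~S(y,y) & (~S(u,u) | B(z)))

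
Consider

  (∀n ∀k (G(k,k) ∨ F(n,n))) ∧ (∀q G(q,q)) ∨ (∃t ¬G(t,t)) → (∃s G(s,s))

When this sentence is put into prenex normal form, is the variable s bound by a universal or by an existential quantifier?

existential

Rewrite implications/biconditionals: A → B as ¬A ∨ B.
  ¬((∀n ∀k (G(k,k) ∨ F(n,n))) ∧ (∀q G(q,q)) ∨ (∃t ¬G(t,t))) ∨ (∃s G(s,s))
Move each ¬ inward, flipping quantifiers it crosses:
  ((∃n ∃k (¬G(k,k) ∧ ¬F(n,n))) ∨ (∃q ¬G(q,q))) ∧ (∀t G(t,t)) ∨ (∃s G(s,s))
All bound variables are already distinct, so no renaming is needed.
Finally move all quantifiers to the prefix:
  ∃n ∃k ∃q ∀t ∃s ((¬G(k,k) ∧ ¬F(n,n) ∨ ¬G(q,q)) ∧ G(t,t) ∨ G(s,s))
The quantifier ∃s sits under an even number of negations (counting the antecedent side of each →), so it remains existential.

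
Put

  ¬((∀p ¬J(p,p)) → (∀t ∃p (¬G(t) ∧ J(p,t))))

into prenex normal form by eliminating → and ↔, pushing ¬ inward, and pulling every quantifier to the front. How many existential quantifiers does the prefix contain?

1

First replace A → B with ¬A ∨ B.
  ¬(¬(∀p ¬J(p,p)) ∨ (∀t ∃p (¬G(t) ∧ J(p,t))))
Drive negations inward (¬∀x A ≡ ∃x ¬A, ¬∃x A ≡ ∀x ¬A, De Morgan for ∧/∨):
  (∀p ¬J(p,p)) ∧ (∃t ∀p (G(t) ∨ ¬J(p,t)))
Standardize variables apart so no two quantifiers bind the same name: p↦u.
  (∀p ¬J(p,p)) ∧ (∃t ∀u (G(t) ∨ ¬J(u,t)))
Extract every quantifier outward, since the variables are now distinct and don't occur free across branches:
  ∀p ∃t ∀u (¬J(p,p) ∧ (G(t) ∨ ¬J(u,t)))
The prefix is ∀p ∃t ∀u: 2 universal, 1 existential.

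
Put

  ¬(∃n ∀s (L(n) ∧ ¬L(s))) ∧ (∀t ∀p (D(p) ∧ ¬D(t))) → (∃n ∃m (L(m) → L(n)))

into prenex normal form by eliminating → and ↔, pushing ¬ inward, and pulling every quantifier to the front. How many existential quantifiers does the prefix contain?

5

Rewrite implications/biconditionals: A → B as ¬A ∨ B.
  ¬(¬(∃n ∀s (L(n) ∧ ¬L(s))) ∧ (∀t ∀p (D(p) ∧ ¬D(t)))) ∨ (∃n ∃m (¬L(m) ∨ L(n)))
Move each ¬ inward, flipping quantifiers it crosses:
  (∃n ∀s (L(n) ∧ ¬L(s))) ∨ (∃t ∃p (¬D(p) ∨ D(t))) ∨ (∃n ∃m (¬L(m) ∨ L(n)))
Give each quantifier a distinct variable: n↦u1.
  (∃n ∀s (L(n) ∧ ¬L(s))) ∨ (∃t ∃p (¬D(p) ∨ D(t))) ∨ (∃u1 ∃m (¬L(m) ∨ L(u1)))
Finally move all quantifiers to the prefix:
  ∃n ∀s ∃t ∃p ∃u1 ∃m (L(n) ∧ ¬L(s) ∨ ¬D(p) ∨ D(t) ∨ ¬L(m) ∨ L(u1))
The prefix is ∃n ∀s ∃t ∃p ∃u1 ∃m: 1 universal, 5 existential.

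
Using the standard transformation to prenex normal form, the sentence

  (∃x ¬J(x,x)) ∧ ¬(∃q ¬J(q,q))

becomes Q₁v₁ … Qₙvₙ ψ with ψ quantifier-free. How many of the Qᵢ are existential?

Push ¬ through the quantifiers and connectives to reach negation normal form:
  (∃x ¬J(x,x)) ∧ (∀q J(q,q))
All bound variables are already distinct, so no renaming is needed.
Extract every quantifier outward, since the variables are now distinct and don't occur free across branches:
  ∃x ∀q (¬J(x,x) ∧ J(q,q))
The prefix is ∃x ∀q: 1 universal, 1 existential.

1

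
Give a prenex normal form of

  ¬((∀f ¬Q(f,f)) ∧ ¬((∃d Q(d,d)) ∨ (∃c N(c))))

Drive negations inward (¬∀x A ≡ ∃x ¬A, ¬∃x A ≡ ∀x ¬A, De Morgan for ∧/∨):
  (∃f Q(f,f)) ∨ (∃d Q(d,d)) ∨ (∃c N(c))
All bound variables are already distinct, so no renaming is needed.
Extract every quantifier outward, since the variables are now distinct and don't occur free across branches:
  ∃f ∃d ∃c (Q(f,f) ∨ Q(d,d) ∨ N(c))

∃f ∃d ∃c (Q(f,f) ∨ Q(d,d) ∨ N(c))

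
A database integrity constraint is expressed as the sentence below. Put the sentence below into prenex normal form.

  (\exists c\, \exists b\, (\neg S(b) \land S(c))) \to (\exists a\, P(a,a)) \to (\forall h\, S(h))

First replace A → B with ¬A ∨ B.
  \neg (\exists c\, \exists b\, (\neg S(b) \land S(c))) \lor \neg (\exists a\, P(a,a)) \lor (\forall h\, S(h))
Drive negations inward (¬∀x A ≡ ∃x ¬A, ¬∃x A ≡ ∀x ¬A, De Morgan for ∧/∨):
  (\forall c\, \forall b\, (S(b) \lor \neg S(c))) \lor (\forall a\, \neg P(a,a)) \lor (\forall h\, S(h))
Finally move all quantifiers to the prefix:
  \forall c\, \forall b\, \forall a\, \forall h\, (S(b) \lor \neg S(c) \lor \neg P(a,a) \lor S(h))

\forall c\, \forall b\, \forall a\, \forall h\, (S(b) \lor \neg S(c) \lor \neg P(a,a) \lor S(h))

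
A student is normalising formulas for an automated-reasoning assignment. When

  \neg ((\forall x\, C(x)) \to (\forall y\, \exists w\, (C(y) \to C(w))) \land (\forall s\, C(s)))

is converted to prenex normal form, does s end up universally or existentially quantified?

existential

First replace A → B with ¬A ∨ B.
  \neg (\neg (\forall x\, C(x)) \lor (\forall y\, \exists w\, (\neg C(y) \lor C(w))) \land (\forall s\, C(s)))
Push ¬ through the quantifiers and connectives to reach negation normal form:
  (\forall x\, C(x)) \land ((\exists y\, \forall w\, (C(y) \land \neg C(w))) \lor (\exists s\, \neg C(s)))
All bound variables are already distinct, so no renaming is needed.
Extract every quantifier outward, since the variables are now distinct and don't occur free across branches:
  \forall x\, \exists y\, \forall w\, \exists s\, (C(x) \land (C(y) \land \neg C(w) \lor \neg C(s)))
The quantifier \forall s sits under an odd number of negations (counting the antecedent side of each →), so it flips to \exists s.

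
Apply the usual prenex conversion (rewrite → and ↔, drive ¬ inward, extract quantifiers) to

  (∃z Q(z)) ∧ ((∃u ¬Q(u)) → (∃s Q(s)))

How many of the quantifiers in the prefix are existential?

2

Eliminate → and ↔ using ¬ and ∨.
  (∃z Q(z)) ∧ (¬(∃u ¬Q(u)) ∨ (∃s Q(s)))
Move each ¬ inward, flipping quantifiers it crosses:
  (∃z Q(z)) ∧ ((∀u Q(u)) ∨ (∃s Q(s)))
Extract every quantifier outward, since the variables are now distinct and don't occur free across branches:
  ∃z ∀u ∃s (Q(z) ∧ (Q(u) ∨ Q(s)))
The prefix is ∃z ∀u ∃s: 1 universal, 2 existential.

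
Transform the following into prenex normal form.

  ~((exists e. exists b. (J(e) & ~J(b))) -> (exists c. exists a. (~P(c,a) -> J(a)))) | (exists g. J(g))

exists e. exists b. forall c. forall a. exists g. (J(e) & ~J(b) & ~P(c,a) & ~J(a) | J(g))

Rewrite implications/biconditionals: A → B as ¬A ∨ B.
  ~(~(exists e. exists b. (J(e) & ~J(b))) | (exists c. exists a. (~~P(c,a) | J(a)))) | (exists g. J(g))
Move each ¬ inward, flipping quantifiers it crosses:
  (exists e. exists b. (J(e) & ~J(b))) & (forall c. forall a. (~P(c,a) & ~J(a))) | (exists g. J(g))
All bound variables are already distinct, so no renaming is needed.
Extract every quantifier outward, since the variables are now distinct and don't occur free across branches:
  exists e. exists b. forall c. forall a. exists g. (J(e) & ~J(b) & ~P(c,a) & ~J(a) | J(g))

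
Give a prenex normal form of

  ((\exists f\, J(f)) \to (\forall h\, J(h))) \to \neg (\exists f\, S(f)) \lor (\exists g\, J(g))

Rewrite implications/biconditionals: A → B as ¬A ∨ B.
  \neg (\neg (\exists f\, J(f)) \lor (\forall h\, J(h))) \lor \neg (\exists f\, S(f)) \lor (\exists g\, J(g))
Push ¬ through the quantifiers and connectives to reach negation normal form:
  (\exists f\, J(f)) \land (\exists h\, \neg J(h)) \lor (\forall f\, \neg S(f)) \lor (\exists g\, J(g))
Standardize variables apart so no two quantifiers bind the same name: f↦r.
  (\exists f\, J(f)) \land (\exists h\, \neg J(h)) \lor (\forall r\, \neg S(r)) \lor (\exists g\, J(g))
Pull the quantifiers to the front (each side's bound variable is not free in the other side):
  \exists f\, \exists h\, \forall r\, \exists g\, (J(f) \land \neg J(h) \lor \neg S(r) \lor J(g))

\exists f\, \exists h\, \forall r\, \exists g\, (J(f) \land \neg J(h) \lor \neg S(r) \lor J(g))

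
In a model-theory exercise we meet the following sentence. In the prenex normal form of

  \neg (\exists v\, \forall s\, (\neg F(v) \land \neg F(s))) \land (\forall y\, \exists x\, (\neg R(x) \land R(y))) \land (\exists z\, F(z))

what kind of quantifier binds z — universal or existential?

existential

Move each ¬ inward, flipping quantifiers it crosses:
  (\forall v\, \exists s\, (F(v) \lor F(s))) \land (\forall y\, \exists x\, (\neg R(x) \land R(y))) \land (\exists z\, F(z))
All bound variables are already distinct, so no renaming is needed.
Pull the quantifiers to the front (each side's bound variable is not free in the other side):
  \forall v\, \exists s\, \forall y\, \exists x\, \exists z\, ((F(v) \lor F(s)) \land \neg R(x) \land R(y) \land F(z))
The quantifier \exists z sits under an even number of negations, so it remains existential.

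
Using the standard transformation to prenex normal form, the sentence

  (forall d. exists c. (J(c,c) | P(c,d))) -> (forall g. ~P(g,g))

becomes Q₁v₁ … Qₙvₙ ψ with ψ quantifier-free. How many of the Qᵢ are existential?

1

Rewrite implications/biconditionals: A → B as ¬A ∨ B.
  ~(forall d. exists c. (J(c,c) | P(c,d))) | (forall g. ~P(g,g))
Drive negations inward (¬∀x A ≡ ∃x ¬A, ¬∃x A ≡ ∀x ¬A, De Morgan for ∧/∨):
  (exists d. forall c. (~J(c,c) & ~P(c,d))) | (forall g. ~P(g,g))
All bound variables are already distinct, so no renaming is needed.
Extract every quantifier outward, since the variables are now distinct and don't occur free across branches:
  exists d. forall c. forall g. (~J(c,c) & ~P(c,d) | ~P(g,g))
The prefix is exists d forall c forall g: 2 universal, 1 existential.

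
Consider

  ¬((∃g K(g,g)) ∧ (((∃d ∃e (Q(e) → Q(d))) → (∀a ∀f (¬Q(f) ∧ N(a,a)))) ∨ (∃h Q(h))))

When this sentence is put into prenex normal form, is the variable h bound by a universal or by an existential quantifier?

First replace A → B with ¬A ∨ B.
  ¬((∃g K(g,g)) ∧ (¬(∃d ∃e (¬Q(e) ∨ Q(d))) ∨ (∀a ∀f (¬Q(f) ∧ N(a,a))) ∨ (∃h Q(h))))
Push ¬ through the quantifiers and connectives to reach negation normal form:
  (∀g ¬K(g,g)) ∨ (∃d ∃e (¬Q(e) ∨ Q(d))) ∧ (∃a ∃f (Q(f) ∨ ¬N(a,a))) ∧ (∀h ¬Q(h))
All bound variables are already distinct, so no renaming is needed.
Extract every quantifier outward, since the variables are now distinct and don't occur free across branches:
  ∀g ∃d ∃e ∃a ∃f ∀h (¬K(g,g) ∨ (¬Q(e) ∨ Q(d)) ∧ (Q(f) ∨ ¬N(a,a)) ∧ ¬Q(h))
The quantifier ∃h sits under an odd number of negations (counting the antecedent side of each →), so it flips to ∀h.

universal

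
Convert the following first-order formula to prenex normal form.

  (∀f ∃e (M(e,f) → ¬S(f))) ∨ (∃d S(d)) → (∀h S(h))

Rewrite implications/biconditionals: A → B as ¬A ∨ B.
  ¬((∀f ∃e (¬M(e,f) ∨ ¬S(f))) ∨ (∃d S(d))) ∨ (∀h S(h))
Push ¬ through the quantifiers and connectives to reach negation normal form:
  (∃f ∀e (M(e,f) ∧ S(f))) ∧ (∀d ¬S(d)) ∨ (∀h S(h))
All bound variables are already distinct, so no renaming is needed.
Pull the quantifiers to the front (each side's bound variable is not free in the other side):
  ∃f ∀e ∀d ∀h (M(e,f) ∧ S(f) ∧ ¬S(d) ∨ S(h))

∃f ∀e ∀d ∀h (M(e,f) ∧ S(f) ∧ ¬S(d) ∨ S(h))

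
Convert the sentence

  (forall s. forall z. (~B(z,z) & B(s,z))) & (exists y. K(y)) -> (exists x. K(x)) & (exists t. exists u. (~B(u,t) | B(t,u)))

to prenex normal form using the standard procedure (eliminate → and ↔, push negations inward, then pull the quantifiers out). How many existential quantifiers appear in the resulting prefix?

5

Eliminate → and ↔ using ¬ and ∨.
  ~((forall s. forall z. (~B(z,z) & B(s,z))) & (exists y. K(y))) | (exists x. K(x)) & (exists t. exists u. (~B(u,t) | B(t,u)))
Move each ¬ inward, flipping quantifiers it crosses:
  (exists s. exists z. (B(z,z) | ~B(s,z))) | (forall y. ~K(y)) | (exists x. K(x)) & (exists t. exists u. (~B(u,t) | B(t,u)))
All bound variables are already distinct, so no renaming is needed.
Extract every quantifier outward, since the variables are now distinct and don't occur free across branches:
  exists s. exists z. forall y. exists x. exists t. exists u. (B(z,z) | ~B(s,z) | ~K(y) | K(x) & (~B(u,t) | B(t,u)))
The prefix is exists s exists z forall y exists x exists t exists u: 1 universal, 5 existential.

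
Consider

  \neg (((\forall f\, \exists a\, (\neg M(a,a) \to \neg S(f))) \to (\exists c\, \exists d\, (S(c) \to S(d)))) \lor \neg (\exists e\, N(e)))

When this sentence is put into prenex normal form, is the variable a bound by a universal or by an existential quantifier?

Rewrite implications/biconditionals: A → B as ¬A ∨ B.
  \neg (\neg (\forall f\, \exists a\, (\neg \neg M(a,a) \lor \neg S(f))) \lor (\exists c\, \exists d\, (\neg S(c) \lor S(d))) \lor \neg (\exists e\, N(e)))
Push ¬ through the quantifiers and connectives to reach negation normal form:
  (\forall f\, \exists a\, (M(a,a) \lor \neg S(f))) \land (\forall c\, \forall d\, (S(c) \land \neg S(d))) \land (\exists e\, N(e))
Pull the quantifiers to the front (each side's bound variable is not free in the other side):
  \forall f\, \exists a\, \forall c\, \forall d\, \exists e\, ((M(a,a) \lor \neg S(f)) \land S(c) \land \neg S(d) \land N(e))
The quantifier \exists a sits under an even number of negations (counting the antecedent side of each →), so it remains existential.

existential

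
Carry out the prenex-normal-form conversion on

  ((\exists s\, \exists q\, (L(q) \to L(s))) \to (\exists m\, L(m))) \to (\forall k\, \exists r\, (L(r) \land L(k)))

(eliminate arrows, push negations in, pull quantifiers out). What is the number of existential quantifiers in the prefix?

Eliminate → and ↔ using ¬ and ∨.
  \neg (\neg (\exists s\, \exists q\, (\neg L(q) \lor L(s))) \lor (\exists m\, L(m))) \lor (\forall k\, \exists r\, (L(r) \land L(k)))
Drive negations inward (¬∀x A ≡ ∃x ¬A, ¬∃x A ≡ ∀x ¬A, De Morgan for ∧/∨):
  (\exists s\, \exists q\, (\neg L(q) \lor L(s))) \land (\forall m\, \neg L(m)) \lor (\forall k\, \exists r\, (L(r) \land L(k)))
All bound variables are already distinct, so no renaming is needed.
Finally move all quantifiers to the prefix:
  \exists s\, \exists q\, \forall m\, \forall k\, \exists r\, ((\neg L(q) \lor L(s)) \land \neg L(m) \lor L(r) \land L(k))
The prefix is \exists s \exists q \forall m \forall k \exists r: 2 universal, 3 existential.

3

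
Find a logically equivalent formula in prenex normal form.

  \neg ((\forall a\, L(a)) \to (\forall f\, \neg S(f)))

Rewrite implications/biconditionals: A → B as ¬A ∨ B.
  \neg (\neg (\forall a\, L(a)) \lor (\forall f\, \neg S(f)))
Move each ¬ inward, flipping quantifiers it crosses:
  (\forall a\, L(a)) \land (\exists f\, S(f))
Finally move all quantifiers to the prefix:
  \forall a\, \exists f\, (L(a) \land S(f))

\forall a\, \exists f\, (L(a) \land S(f))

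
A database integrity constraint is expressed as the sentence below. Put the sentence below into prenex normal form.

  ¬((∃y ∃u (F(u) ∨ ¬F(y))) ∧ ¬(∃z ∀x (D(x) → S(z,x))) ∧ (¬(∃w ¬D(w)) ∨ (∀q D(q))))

∀y ∀u ∃z ∀x ∃w ∃q (¬F(u) ∧ F(y) ∨ ¬D(x) ∨ S(z,x) ∨ ¬D(w) ∧ ¬D(q))

First replace A → B with ¬A ∨ B.
  ¬((∃y ∃u (F(u) ∨ ¬F(y))) ∧ ¬(∃z ∀x (¬D(x) ∨ S(z,x))) ∧ (¬(∃w ¬D(w)) ∨ (∀q D(q))))
Move each ¬ inward, flipping quantifiers it crosses:
  (∀y ∀u (¬F(u) ∧ F(y))) ∨ (∃z ∀x (¬D(x) ∨ S(z,x))) ∨ (∃w ¬D(w)) ∧ (∃q ¬D(q))
Extract every quantifier outward, since the variables are now distinct and don't occur free across branches:
  ∀y ∀u ∃z ∀x ∃w ∃q (¬F(u) ∧ F(y) ∨ ¬D(x) ∨ S(z,x) ∨ ¬D(w) ∧ ¬D(q))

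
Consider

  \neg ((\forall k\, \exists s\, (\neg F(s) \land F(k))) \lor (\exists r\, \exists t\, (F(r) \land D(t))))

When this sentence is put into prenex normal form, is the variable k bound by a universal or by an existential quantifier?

Push ¬ through the quantifiers and connectives to reach negation normal form:
  (\exists k\, \forall s\, (F(s) \lor \neg F(k))) \land (\forall r\, \forall t\, (\neg F(r) \lor \neg D(t)))
All bound variables are already distinct, so no renaming is needed.
Finally move all quantifiers to the prefix:
  \exists k\, \forall s\, \forall r\, \forall t\, ((F(s) \lor \neg F(k)) \land (\neg F(r) \lor \neg D(t)))
The quantifier \forall k sits under an odd number of negations, so it flips to \exists k.

existential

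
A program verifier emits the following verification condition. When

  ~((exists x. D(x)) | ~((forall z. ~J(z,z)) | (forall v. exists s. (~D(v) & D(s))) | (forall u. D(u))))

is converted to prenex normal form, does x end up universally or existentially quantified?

universal

Drive negations inward (¬∀x A ≡ ∃x ¬A, ¬∃x A ≡ ∀x ¬A, De Morgan for ∧/∨):
  (forall x. ~D(x)) & ((forall z. ~J(z,z)) | (forall v. exists s. (~D(v) & D(s))) | (forall u. D(u)))
Finally move all quantifiers to the prefix:
  forall x. forall z. forall v. exists s. forall u. (~D(x) & (~J(z,z) | ~D(v) & D(s) | D(u)))
The quantifier exists x sits under an odd number of negations, so it flips to forall x.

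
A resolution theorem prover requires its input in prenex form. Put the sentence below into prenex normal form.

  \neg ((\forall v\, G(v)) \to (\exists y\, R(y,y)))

\forall v\, \forall y\, (G(v) \land \neg R(y,y))

First replace A → B with ¬A ∨ B.
  \neg (\neg (\forall v\, G(v)) \lor (\exists y\, R(y,y)))
Push ¬ through the quantifiers and connectives to reach negation normal form:
  (\forall v\, G(v)) \land (\forall y\, \neg R(y,y))
All bound variables are already distinct, so no renaming is needed.
Pull the quantifiers to the front (each side's bound variable is not free in the other side):
  \forall v\, \forall y\, (G(v) \land \neg R(y,y))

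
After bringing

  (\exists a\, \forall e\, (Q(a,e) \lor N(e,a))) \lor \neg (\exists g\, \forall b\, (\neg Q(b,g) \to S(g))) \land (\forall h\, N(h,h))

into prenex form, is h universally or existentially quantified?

First replace A → B with ¬A ∨ B.
  (\exists a\, \forall e\, (Q(a,e) \lor N(e,a))) \lor \neg (\exists g\, \forall b\, (\neg \neg Q(b,g) \lor S(g))) \land (\forall h\, N(h,h))
Drive negations inward (¬∀x A ≡ ∃x ¬A, ¬∃x A ≡ ∀x ¬A, De Morgan for ∧/∨):
  (\exists a\, \forall e\, (Q(a,e) \lor N(e,a))) \lor (\forall g\, \exists b\, (\neg Q(b,g) \land \neg S(g))) \land (\forall h\, N(h,h))
All bound variables are already distinct, so no renaming is needed.
Finally move all quantifiers to the prefix:
  \exists a\, \forall e\, \forall g\, \exists b\, \forall h\, (Q(a,e) \lor N(e,a) \lor \neg Q(b,g) \land \neg S(g) \land N(h,h))
The quantifier \forall h sits under an even number of negations (counting the antecedent side of each →), so it remains universal.

universal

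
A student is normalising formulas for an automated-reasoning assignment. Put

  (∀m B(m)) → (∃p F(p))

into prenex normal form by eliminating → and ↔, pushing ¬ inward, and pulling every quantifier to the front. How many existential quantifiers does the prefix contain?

Eliminate → and ↔ using ¬ and ∨.
  ¬(∀m B(m)) ∨ (∃p F(p))
Move each ¬ inward, flipping quantifiers it crosses:
  (∃m ¬B(m)) ∨ (∃p F(p))
All bound variables are already distinct, so no renaming is needed.
Finally move all quantifiers to the prefix:
  ∃m ∃p (¬B(m) ∨ F(p))
The prefix is ∃m ∃p: 0 universal, 2 existential.

2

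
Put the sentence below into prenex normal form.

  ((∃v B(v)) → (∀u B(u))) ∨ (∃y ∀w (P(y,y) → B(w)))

Eliminate → and ↔ using ¬ and ∨.
  ¬(∃v B(v)) ∨ (∀u B(u)) ∨ (∃y ∀w (¬P(y,y) ∨ B(w)))
Drive negations inward (¬∀x A ≡ ∃x ¬A, ¬∃x A ≡ ∀x ¬A, De Morgan for ∧/∨):
  (∀v ¬B(v)) ∨ (∀u B(u)) ∨ (∃y ∀w (¬P(y,y) ∨ B(w)))
Extract every quantifier outward, since the variables are now distinct and don't occur free across branches:
  ∀v ∀u ∃y ∀w (¬B(v) ∨ B(u) ∨ ¬P(y,y) ∨ B(w))

∀v ∀u ∃y ∀w (¬B(v) ∨ B(u) ∨ ¬P(y,y) ∨ B(w))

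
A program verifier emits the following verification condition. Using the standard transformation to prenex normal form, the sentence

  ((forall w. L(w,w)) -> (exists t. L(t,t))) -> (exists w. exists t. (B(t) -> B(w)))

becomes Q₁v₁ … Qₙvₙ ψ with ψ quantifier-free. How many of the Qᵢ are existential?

2

First replace A → B with ¬A ∨ B.
  ~(~(forall w. L(w,w)) | (exists t. L(t,t))) | (exists w. exists t. (~B(t) | B(w)))
Move each ¬ inward, flipping quantifiers it crosses:
  (forall w. L(w,w)) & (forall t. ~L(t,t)) | (exists w. exists t. (~B(t) | B(w)))
Standardize variables apart so no two quantifiers bind the same name: w↦u1, t↦v1.
  (forall w. L(w,w)) & (forall t. ~L(t,t)) | (exists u1. exists v1. (~B(v1) | B(u1)))
Extract every quantifier outward, since the variables are now distinct and don't occur free across branches:
  forall w. forall t. exists u1. exists v1. (L(w,w) & ~L(t,t) | ~B(v1) | B(u1))
The prefix is forall w forall t exists u1 exists v1: 2 universal, 2 existential.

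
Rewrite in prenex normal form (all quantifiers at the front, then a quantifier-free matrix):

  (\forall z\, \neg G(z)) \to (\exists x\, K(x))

\exists z\, \exists x\, (G(z) \lor K(x))

First replace A → B with ¬A ∨ B.
  \neg (\forall z\, \neg G(z)) \lor (\exists x\, K(x))
Push ¬ through the quantifiers and connectives to reach negation normal form:
  (\exists z\, G(z)) \lor (\exists x\, K(x))
Extract every quantifier outward, since the variables are now distinct and don't occur free across branches:
  \exists z\, \exists x\, (G(z) \lor K(x))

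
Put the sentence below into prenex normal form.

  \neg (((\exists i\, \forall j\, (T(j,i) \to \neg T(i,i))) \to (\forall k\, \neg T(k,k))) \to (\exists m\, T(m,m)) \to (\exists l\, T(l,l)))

\forall i\, \exists j\, \forall k\, \exists m\, \forall l\, ((T(j,i) \land T(i,i) \lor \neg T(k,k)) \land T(m,m) \land \neg T(l,l))

First replace A → B with ¬A ∨ B.
  \neg (\neg (\neg (\exists i\, \forall j\, (\neg T(j,i) \lor \neg T(i,i))) \lor (\forall k\, \neg T(k,k))) \lor \neg (\exists m\, T(m,m)) \lor (\exists l\, T(l,l)))
Drive negations inward (¬∀x A ≡ ∃x ¬A, ¬∃x A ≡ ∀x ¬A, De Morgan for ∧/∨):
  ((\forall i\, \exists j\, (T(j,i) \land T(i,i))) \lor (\forall k\, \neg T(k,k))) \land (\exists m\, T(m,m)) \land (\forall l\, \neg T(l,l))
Finally move all quantifiers to the prefix:
  \forall i\, \exists j\, \forall k\, \exists m\, \forall l\, ((T(j,i) \land T(i,i) \lor \neg T(k,k)) \land T(m,m) \land \neg T(l,l))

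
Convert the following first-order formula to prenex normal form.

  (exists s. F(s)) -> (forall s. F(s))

First replace A → B with ¬A ∨ B.
  ~(exists s. F(s)) | (forall s. F(s))
Move each ¬ inward, flipping quantifiers it crosses:
  (forall s. ~F(s)) | (forall s. F(s))
Standardize variables apart so no two quantifiers bind the same name: s↦a.
  (forall s. ~F(s)) | (forall a. F(a))
Extract every quantifier outward, since the variables are now distinct and don't occur free across branches:
  forall s. forall a. (~F(s) | F(a))

forall s. forall a. (~F(s) | F(a))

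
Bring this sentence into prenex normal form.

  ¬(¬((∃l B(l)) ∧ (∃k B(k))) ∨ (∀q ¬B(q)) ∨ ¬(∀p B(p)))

Push ¬ through the quantifiers and connectives to reach negation normal form:
  (∃l B(l)) ∧ (∃k B(k)) ∧ (∃q B(q)) ∧ (∀p B(p))
Extract every quantifier outward, since the variables are now distinct and don't occur free across branches:
  ∃l ∃k ∃q ∀p (B(l) ∧ B(k) ∧ B(q) ∧ B(p))

∃l ∃k ∃q ∀p (B(l) ∧ B(k) ∧ B(q) ∧ B(p))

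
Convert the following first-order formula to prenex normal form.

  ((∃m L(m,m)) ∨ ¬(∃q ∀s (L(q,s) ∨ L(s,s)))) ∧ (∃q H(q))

∃m ∀q ∃s ∃y1 ((L(m,m) ∨ ¬L(q,s) ∧ ¬L(s,s)) ∧ H(y1))

Drive negations inward (¬∀x A ≡ ∃x ¬A, ¬∃x A ≡ ∀x ¬A, De Morgan for ∧/∨):
  ((∃m L(m,m)) ∨ (∀q ∃s (¬L(q,s) ∧ ¬L(s,s)))) ∧ (∃q H(q))
Standardize variables apart so no two quantifiers bind the same name: q↦y1.
  ((∃m L(m,m)) ∨ (∀q ∃s (¬L(q,s) ∧ ¬L(s,s)))) ∧ (∃y1 H(y1))
Pull the quantifiers to the front (each side's bound variable is not free in the other side):
  ∃m ∀q ∃s ∃y1 ((L(m,m) ∨ ¬L(q,s) ∧ ¬L(s,s)) ∧ H(y1))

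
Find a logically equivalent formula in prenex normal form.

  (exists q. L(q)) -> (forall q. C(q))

First replace A → B with ¬A ∨ B.
  ~(exists q. L(q)) | (forall q. C(q))
Push ¬ through the quantifiers and connectives to reach negation normal form:
  (forall q. ~L(q)) | (forall q. C(q))
Rename bound variables to avoid capture: q↦v.
  (forall q. ~L(q)) | (forall v. C(v))
Pull the quantifiers to the front (each side's bound variable is not free in the other side):
  forall q. forall v. (~L(q) | C(v))

forall q. forall v. (~L(q) | C(v))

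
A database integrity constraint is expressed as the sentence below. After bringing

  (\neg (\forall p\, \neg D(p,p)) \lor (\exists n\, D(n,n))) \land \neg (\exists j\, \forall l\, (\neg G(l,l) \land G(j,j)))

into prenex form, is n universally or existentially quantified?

existential

Push ¬ through the quantifiers and connectives to reach negation normal form:
  ((\exists p\, D(p,p)) \lor (\exists n\, D(n,n))) \land (\forall j\, \exists l\, (G(l,l) \lor \neg G(j,j)))
Extract every quantifier outward, since the variables are now distinct and don't occur free across branches:
  \exists p\, \exists n\, \forall j\, \exists l\, ((D(p,p) \lor D(n,n)) \land (G(l,l) \lor \neg G(j,j)))
The quantifier \exists n sits under an even number of negations, so it remains existential.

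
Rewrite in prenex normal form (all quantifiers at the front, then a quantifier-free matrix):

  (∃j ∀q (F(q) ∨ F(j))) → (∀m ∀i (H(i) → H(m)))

∀j ∃q ∀m ∀i (¬F(q) ∧ ¬F(j) ∨ ¬H(i) ∨ H(m))

Eliminate → and ↔ using ¬ and ∨.
  ¬(∃j ∀q (F(q) ∨ F(j))) ∨ (∀m ∀i (¬H(i) ∨ H(m)))
Drive negations inward (¬∀x A ≡ ∃x ¬A, ¬∃x A ≡ ∀x ¬A, De Morgan for ∧/∨):
  (∀j ∃q (¬F(q) ∧ ¬F(j))) ∨ (∀m ∀i (¬H(i) ∨ H(m)))
Finally move all quantifiers to the prefix:
  ∀j ∃q ∀m ∀i (¬F(q) ∧ ¬F(j) ∨ ¬H(i) ∨ H(m))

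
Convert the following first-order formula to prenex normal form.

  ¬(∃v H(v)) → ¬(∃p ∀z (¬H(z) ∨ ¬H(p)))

Eliminate → and ↔ using ¬ and ∨.
  ¬¬(∃v H(v)) ∨ ¬(∃p ∀z (¬H(z) ∨ ¬H(p)))
Push ¬ through the quantifiers and connectives to reach negation normal form:
  (∃v H(v)) ∨ (∀p ∃z (H(z) ∧ H(p)))
All bound variables are already distinct, so no renaming is needed.
Extract every quantifier outward, since the variables are now distinct and don't occur free across branches:
  ∃v ∀p ∃z (H(v) ∨ H(z) ∧ H(p))

∃v ∀p ∃z (H(v) ∨ H(z) ∧ H(p))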